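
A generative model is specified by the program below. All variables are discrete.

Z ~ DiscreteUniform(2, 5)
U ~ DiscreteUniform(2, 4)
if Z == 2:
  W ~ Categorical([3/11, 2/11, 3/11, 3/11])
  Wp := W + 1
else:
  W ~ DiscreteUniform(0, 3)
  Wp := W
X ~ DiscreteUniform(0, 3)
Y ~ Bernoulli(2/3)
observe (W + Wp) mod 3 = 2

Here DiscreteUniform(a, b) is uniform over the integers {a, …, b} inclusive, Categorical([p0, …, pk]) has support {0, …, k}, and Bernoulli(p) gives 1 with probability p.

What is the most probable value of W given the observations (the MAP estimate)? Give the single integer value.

argmax_v P(W = v | obs) = 1

Enumerate traces; 96 have nonzero weight after conditioning:
  (Z=2, U=2, W=2, X=0, Y=0) weight 1/528
  (Z=2, U=2, W=2, X=0, Y=1) weight 1/264
  (Z=2, U=2, W=2, X=1, Y=0) weight 1/528
  (Z=2, U=2, W=2, X=1, Y=1) weight 1/264
  (Z=2, U=2, W=2, X=2, Y=0) weight 1/528
  (Z=2, U=2, W=2, X=2, Y=1) weight 1/264
  (Z=2, U=2, W=2, X=3, Y=0) weight 1/528
  (Z=2, U=2, W=2, X=3, Y=1) weight 1/264
  (Z=3, U=2, W=1, X=0, Y=0) weight 1/576
  … 87 more
Group by W:
  weight(W=1) = 3/16
  weight(W=2) = 3/44
Total weight = 3/16 + 3/44 = 45/176
P(W=1 | obs) = 3/16 / 45/176 = 11/15
P(W=2 | obs) = 3/44 / 45/176 = 4/15
argmax = 1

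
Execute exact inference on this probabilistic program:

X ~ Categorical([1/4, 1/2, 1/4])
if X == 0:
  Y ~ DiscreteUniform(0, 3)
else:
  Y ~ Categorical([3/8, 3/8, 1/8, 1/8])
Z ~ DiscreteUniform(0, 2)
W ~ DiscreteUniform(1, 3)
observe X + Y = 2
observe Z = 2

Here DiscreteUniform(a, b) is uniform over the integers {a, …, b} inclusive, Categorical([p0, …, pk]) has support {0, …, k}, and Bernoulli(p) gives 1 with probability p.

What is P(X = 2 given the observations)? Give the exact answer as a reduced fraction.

Enumerate traces; 9 have nonzero weight after conditioning:
  (X=0, Y=2, Z=2, W=1) weight 1/144
  (X=0, Y=2, Z=2, W=2) weight 1/144
  (X=0, Y=2, Z=2, W=3) weight 1/144
  (X=1, Y=1, Z=2, W=1) weight 1/48
  (X=1, Y=1, Z=2, W=2) weight 1/48
  (X=1, Y=1, Z=2, W=3) weight 1/48
  (X=2, Y=0, Z=2, W=1) weight 1/96
  (X=2, Y=0, Z=2, W=2) weight 1/96
  … 1 more
Group by X:
  weight(X=0) = 1/48
  weight(X=1) = 1/16
  weight(X=2) = 1/32
Total weight = 1/48 + 1/16 + 1/32 = 11/96
P(X=0 | obs) = 1/48 / 11/96 = 2/11
P(X=1 | obs) = 1/16 / 11/96 = 6/11
P(X=2 | obs) = 1/32 / 11/96 = 3/11

P(X = 2 | obs) = 3/11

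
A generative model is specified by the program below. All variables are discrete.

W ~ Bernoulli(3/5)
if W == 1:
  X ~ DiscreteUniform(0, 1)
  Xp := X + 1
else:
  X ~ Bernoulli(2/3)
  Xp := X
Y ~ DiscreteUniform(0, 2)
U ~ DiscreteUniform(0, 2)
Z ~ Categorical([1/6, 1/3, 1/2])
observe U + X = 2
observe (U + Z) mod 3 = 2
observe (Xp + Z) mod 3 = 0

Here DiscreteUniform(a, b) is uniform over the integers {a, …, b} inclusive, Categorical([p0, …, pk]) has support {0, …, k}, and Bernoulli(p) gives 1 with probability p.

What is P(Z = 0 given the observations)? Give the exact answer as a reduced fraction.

P(Z = 0 | obs) = 2/11

Enumerate traces; 6 have nonzero weight after conditioning:
  (W=0, X=0, Y=0, U=2, Z=0) weight 1/405
  (W=0, X=0, Y=1, U=2, Z=0) weight 1/405
  (W=0, X=0, Y=2, U=2, Z=0) weight 1/405
  (W=1, X=1, Y=0, U=1, Z=1) weight 1/90
  (W=1, X=1, Y=1, U=1, Z=1) weight 1/90
  (W=1, X=1, Y=2, U=1, Z=1) weight 1/90
Group by Z:
  weight(Z=0) = 1/135
  weight(Z=1) = 1/30
Total weight = 1/135 + 1/30 = 11/270
P(Z=0 | obs) = 1/135 / 11/270 = 2/11
P(Z=1 | obs) = 1/30 / 11/270 = 9/11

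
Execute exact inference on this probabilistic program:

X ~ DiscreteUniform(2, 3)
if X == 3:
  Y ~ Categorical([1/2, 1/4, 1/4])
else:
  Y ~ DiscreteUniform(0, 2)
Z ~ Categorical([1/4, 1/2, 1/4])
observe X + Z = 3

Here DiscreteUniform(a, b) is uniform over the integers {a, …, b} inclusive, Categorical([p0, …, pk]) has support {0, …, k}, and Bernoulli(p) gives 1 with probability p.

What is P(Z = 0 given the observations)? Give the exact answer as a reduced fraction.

P(Z = 0 | obs) = 1/3

Enumerate traces; 6 have nonzero weight after conditioning:
  (X=2, Y=0, Z=1) weight 1/12
  (X=2, Y=1, Z=1) weight 1/12
  (X=2, Y=2, Z=1) weight 1/12
  (X=3, Y=0, Z=0) weight 1/16
  (X=3, Y=1, Z=0) weight 1/32
  (X=3, Y=2, Z=0) weight 1/32
Group by Z:
  weight(Z=0) = 1/8
  weight(Z=1) = 1/4
Total weight = 1/8 + 1/4 = 3/8
P(Z=0 | obs) = 1/8 / 3/8 = 1/3
P(Z=1 | obs) = 1/4 / 3/8 = 2/3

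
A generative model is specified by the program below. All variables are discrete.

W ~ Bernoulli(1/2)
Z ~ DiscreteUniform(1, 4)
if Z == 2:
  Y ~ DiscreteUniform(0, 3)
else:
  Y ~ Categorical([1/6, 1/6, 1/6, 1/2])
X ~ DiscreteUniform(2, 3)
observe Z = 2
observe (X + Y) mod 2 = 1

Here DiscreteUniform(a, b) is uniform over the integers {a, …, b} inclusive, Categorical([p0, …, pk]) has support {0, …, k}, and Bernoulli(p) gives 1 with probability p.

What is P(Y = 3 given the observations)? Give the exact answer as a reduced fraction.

Enumerate traces; 8 have nonzero weight after conditioning:
  (W=0, Z=2, Y=0, X=3) weight 1/64
  (W=0, Z=2, Y=1, X=2) weight 1/64
  (W=0, Z=2, Y=2, X=3) weight 1/64
  (W=0, Z=2, Y=3, X=2) weight 1/64
  (W=1, Z=2, Y=0, X=3) weight 1/64
  (W=1, Z=2, Y=1, X=2) weight 1/64
  (W=1, Z=2, Y=2, X=3) weight 1/64
  (W=1, Z=2, Y=3, X=2) weight 1/64
Group by Y:
  weight(Y=0) = 1/32
  weight(Y=1) = 1/32
  weight(Y=2) = 1/32
  weight(Y=3) = 1/32
Total weight = 1/32 + 1/32 + 1/32 + 1/32 = 1/8
P(Y=0 | obs) = 1/32 / 1/8 = 1/4
P(Y=1 | obs) = 1/32 / 1/8 = 1/4
P(Y=2 | obs) = 1/32 / 1/8 = 1/4
P(Y=3 | obs) = 1/32 / 1/8 = 1/4

P(Y = 3 | obs) = 1/4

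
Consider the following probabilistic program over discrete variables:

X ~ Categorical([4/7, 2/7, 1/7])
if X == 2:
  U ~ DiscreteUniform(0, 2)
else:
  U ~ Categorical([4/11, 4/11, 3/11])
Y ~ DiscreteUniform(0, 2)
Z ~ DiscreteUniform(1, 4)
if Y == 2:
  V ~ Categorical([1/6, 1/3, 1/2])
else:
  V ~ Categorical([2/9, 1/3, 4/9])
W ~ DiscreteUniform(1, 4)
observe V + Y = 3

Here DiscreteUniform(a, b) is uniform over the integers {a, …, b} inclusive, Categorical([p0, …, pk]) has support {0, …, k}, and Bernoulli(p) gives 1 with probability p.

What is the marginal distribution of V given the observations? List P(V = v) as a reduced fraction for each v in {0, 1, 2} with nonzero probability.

Enumerate traces; 288 have nonzero weight after conditioning:
  (X=0, U=0, Y=1, Z=1, V=2, W=1) weight 4/2079
  (X=0, U=0, Y=1, Z=1, V=2, W=2) weight 4/2079
  (X=0, U=0, Y=1, Z=1, V=2, W=3) weight 4/2079
  (X=0, U=0, Y=1, Z=1, V=2, W=4) weight 4/2079
  (X=0, U=0, Y=1, Z=2, V=2, W=1) weight 4/2079
  (X=0, U=0, Y=1, Z=2, V=2, W=2) weight 4/2079
  (X=0, U=0, Y=1, Z=2, V=2, W=3) weight 4/2079
  (X=0, U=0, Y=1, Z=2, V=2, W=4) weight 4/2079
  (X=0, U=0, Y=2, Z=1, V=1, W=1) weight 1/693
  … 279 more
Group by V:
  weight(V=1) = 1/9
  weight(V=2) = 4/27
Total weight = 1/9 + 4/27 = 7/27
P(V=1 | obs) = 1/9 / 7/27 = 3/7
P(V=2 | obs) = 4/27 / 7/27 = 4/7

P(V=1) = 3/7, P(V=2) = 4/7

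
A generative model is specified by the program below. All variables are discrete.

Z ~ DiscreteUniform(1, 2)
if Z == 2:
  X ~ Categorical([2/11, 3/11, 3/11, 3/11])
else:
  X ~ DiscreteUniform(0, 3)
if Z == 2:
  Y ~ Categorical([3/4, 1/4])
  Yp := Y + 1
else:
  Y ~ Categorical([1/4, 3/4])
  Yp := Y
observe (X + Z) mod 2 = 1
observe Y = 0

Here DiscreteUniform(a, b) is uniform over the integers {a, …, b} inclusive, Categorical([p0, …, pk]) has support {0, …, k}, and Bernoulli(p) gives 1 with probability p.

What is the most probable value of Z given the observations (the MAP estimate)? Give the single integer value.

Enumerate traces; 4 have nonzero weight after conditioning:
  (Z=1, X=0, Y=0) weight 1/32
  (Z=1, X=2, Y=0) weight 1/32
  (Z=2, X=1, Y=0) weight 9/88
  (Z=2, X=3, Y=0) weight 9/88
Group by Z:
  weight(Z=1) = 1/16
  weight(Z=2) = 9/44
Total weight = 1/16 + 9/44 = 47/176
P(Z=1 | obs) = 1/16 / 47/176 = 11/47
P(Z=2 | obs) = 9/44 / 47/176 = 36/47
argmax = 2

argmax_v P(Z = v | obs) = 2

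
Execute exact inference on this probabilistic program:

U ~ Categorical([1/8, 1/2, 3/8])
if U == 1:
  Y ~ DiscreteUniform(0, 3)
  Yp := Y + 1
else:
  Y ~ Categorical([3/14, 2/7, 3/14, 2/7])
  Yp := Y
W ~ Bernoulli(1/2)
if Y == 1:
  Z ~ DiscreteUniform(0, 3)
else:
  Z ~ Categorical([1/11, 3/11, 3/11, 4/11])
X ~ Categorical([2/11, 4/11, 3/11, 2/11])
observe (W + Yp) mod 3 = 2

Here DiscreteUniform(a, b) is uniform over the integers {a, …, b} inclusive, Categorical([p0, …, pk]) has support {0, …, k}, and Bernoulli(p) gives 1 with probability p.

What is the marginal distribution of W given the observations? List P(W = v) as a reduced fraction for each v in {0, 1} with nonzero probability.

P(W=0) = 13/35, P(W=1) = 22/35

Enumerate traces; 112 have nonzero weight after conditioning:
  (U=0, Y=1, W=1, Z=0, X=0) weight 1/1232
  (U=0, Y=1, W=1, Z=0, X=1) weight 1/616
  (U=0, Y=1, W=1, Z=0, X=2) weight 3/2464
  (U=0, Y=1, W=1, Z=0, X=3) weight 1/1232
  (U=0, Y=1, W=1, Z=1, X=0) weight 1/1232
  (U=0, Y=1, W=1, Z=1, X=1) weight 1/616
  (U=0, Y=1, W=1, Z=1, X=2) weight 3/2464
  (U=0, Y=1, W=1, Z=1, X=3) weight 1/1232
  (U=0, Y=2, W=0, Z=0, X=0) weight 3/13552
  … 103 more
Group by W:
  weight(W=0) = 13/112
  weight(W=1) = 11/56
Total weight = 13/112 + 11/56 = 5/16
P(W=0 | obs) = 13/112 / 5/16 = 13/35
P(W=1 | obs) = 11/56 / 5/16 = 22/35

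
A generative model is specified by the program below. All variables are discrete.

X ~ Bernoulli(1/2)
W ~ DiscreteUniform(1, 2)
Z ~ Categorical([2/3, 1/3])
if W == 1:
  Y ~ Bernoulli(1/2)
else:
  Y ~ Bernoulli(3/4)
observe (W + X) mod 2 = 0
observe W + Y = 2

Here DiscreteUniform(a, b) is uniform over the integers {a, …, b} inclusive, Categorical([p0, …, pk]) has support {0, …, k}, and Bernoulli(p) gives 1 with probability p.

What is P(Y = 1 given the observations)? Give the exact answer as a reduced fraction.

P(Y = 1 | obs) = 2/3

Enumerate traces; 4 have nonzero weight after conditioning:
  (X=0, W=2, Z=0, Y=0) weight 1/24
  (X=0, W=2, Z=1, Y=0) weight 1/48
  (X=1, W=1, Z=0, Y=1) weight 1/12
  (X=1, W=1, Z=1, Y=1) weight 1/24
Group by Y:
  weight(Y=0) = 1/16
  weight(Y=1) = 1/8
Total weight = 1/16 + 1/8 = 3/16
P(Y=0 | obs) = 1/16 / 3/16 = 1/3
P(Y=1 | obs) = 1/8 / 3/16 = 2/3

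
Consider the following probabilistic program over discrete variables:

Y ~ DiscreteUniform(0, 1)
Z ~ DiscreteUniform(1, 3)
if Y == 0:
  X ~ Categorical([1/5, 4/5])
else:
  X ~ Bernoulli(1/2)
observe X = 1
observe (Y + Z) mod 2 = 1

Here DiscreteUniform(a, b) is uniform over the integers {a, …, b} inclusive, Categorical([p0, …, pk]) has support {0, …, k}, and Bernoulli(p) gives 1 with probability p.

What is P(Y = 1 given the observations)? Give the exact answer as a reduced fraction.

P(Y = 1 | obs) = 5/21

Enumerate traces; 3 have nonzero weight after conditioning:
  (Y=0, Z=1, X=1) weight 2/15
  (Y=0, Z=3, X=1) weight 2/15
  (Y=1, Z=2, X=1) weight 1/12
Group by Y:
  weight(Y=0) = 4/15
  weight(Y=1) = 1/12
Total weight = 4/15 + 1/12 = 7/20
P(Y=0 | obs) = 4/15 / 7/20 = 16/21
P(Y=1 | obs) = 1/12 / 7/20 = 5/21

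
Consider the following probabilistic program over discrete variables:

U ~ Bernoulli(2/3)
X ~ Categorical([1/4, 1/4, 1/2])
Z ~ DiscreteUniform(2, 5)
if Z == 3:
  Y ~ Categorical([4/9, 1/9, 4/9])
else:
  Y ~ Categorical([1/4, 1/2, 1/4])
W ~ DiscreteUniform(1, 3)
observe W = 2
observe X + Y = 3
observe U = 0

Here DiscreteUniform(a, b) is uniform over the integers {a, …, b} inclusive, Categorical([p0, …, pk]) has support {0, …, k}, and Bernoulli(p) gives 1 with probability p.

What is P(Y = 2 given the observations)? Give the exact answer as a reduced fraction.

Enumerate traces; 8 have nonzero weight after conditioning:
  (U=0, X=1, Z=2, Y=2, W=2) weight 1/576
  (U=0, X=1, Z=3, Y=2, W=2) weight 1/324
  (U=0, X=1, Z=4, Y=2, W=2) weight 1/576
  (U=0, X=1, Z=5, Y=2, W=2) weight 1/576
  (U=0, X=2, Z=2, Y=1, W=2) weight 1/144
  (U=0, X=2, Z=3, Y=1, W=2) weight 1/648
  (U=0, X=2, Z=4, Y=1, W=2) weight 1/144
  (U=0, X=2, Z=5, Y=1, W=2) weight 1/144
Group by Y:
  weight(Y=1) = 29/1296
  weight(Y=2) = 43/5184
Total weight = 29/1296 + 43/5184 = 53/1728
P(Y=1 | obs) = 29/1296 / 53/1728 = 116/159
P(Y=2 | obs) = 43/5184 / 53/1728 = 43/159

P(Y = 2 | obs) = 43/159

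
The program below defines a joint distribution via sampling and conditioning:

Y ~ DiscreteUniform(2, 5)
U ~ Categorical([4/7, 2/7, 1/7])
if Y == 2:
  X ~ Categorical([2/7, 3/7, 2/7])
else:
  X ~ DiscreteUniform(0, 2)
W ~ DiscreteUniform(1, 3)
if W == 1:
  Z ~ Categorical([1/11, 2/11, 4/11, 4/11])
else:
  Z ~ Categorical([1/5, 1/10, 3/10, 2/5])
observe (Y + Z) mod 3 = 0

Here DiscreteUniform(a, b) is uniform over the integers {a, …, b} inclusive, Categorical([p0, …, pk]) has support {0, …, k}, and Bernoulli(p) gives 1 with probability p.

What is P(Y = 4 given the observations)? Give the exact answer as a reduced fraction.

P(Y = 4 | obs) = 53/186

Enumerate traces; 135 have nonzero weight after conditioning:
  (Y=2, U=0, X=0, W=1, Z=1) weight 4/1617
  (Y=2, U=0, X=0, W=2, Z=1) weight 1/735
  (Y=2, U=0, X=0, W=3, Z=1) weight 1/735
  (Y=2, U=0, X=1, W=1, Z=1) weight 2/539
  (Y=2, U=0, X=1, W=2, Z=1) weight 1/490
  (Y=2, U=0, X=1, W=3, Z=1) weight 1/490
  (Y=2, U=0, X=2, W=1, Z=1) weight 4/1617
  (Y=2, U=0, X=2, W=2, Z=1) weight 1/735
  (Y=3, U=0, X=0, W=1, Z=0) weight 1/693
  (Y=4, U=0, X=0, W=1, Z=2) weight 4/693
  … 125 more
Group by Y:
  weight(Y=2) = 7/220
  weight(Y=3) = 91/660
  weight(Y=4) = 53/660
  weight(Y=5) = 7/220
Total weight = 7/220 + 91/660 + 53/660 + 7/220 = 31/110
P(Y=2 | obs) = 7/220 / 31/110 = 7/62
P(Y=3 | obs) = 91/660 / 31/110 = 91/186
P(Y=4 | obs) = 53/660 / 31/110 = 53/186
P(Y=5 | obs) = 7/220 / 31/110 = 7/62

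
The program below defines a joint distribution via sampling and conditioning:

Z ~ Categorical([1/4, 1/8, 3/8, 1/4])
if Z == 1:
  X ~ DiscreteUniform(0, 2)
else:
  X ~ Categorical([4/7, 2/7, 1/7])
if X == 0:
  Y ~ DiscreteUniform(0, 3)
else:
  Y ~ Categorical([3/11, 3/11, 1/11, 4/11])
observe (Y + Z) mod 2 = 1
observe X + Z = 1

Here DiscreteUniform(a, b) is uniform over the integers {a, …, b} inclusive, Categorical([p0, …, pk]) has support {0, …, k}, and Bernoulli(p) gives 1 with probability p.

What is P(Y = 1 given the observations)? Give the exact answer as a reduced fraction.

P(Y = 1 | obs) = 72/245

Enumerate traces; 4 have nonzero weight after conditioning:
  (Z=0, X=1, Y=1) weight 3/154
  (Z=0, X=1, Y=3) weight 2/77
  (Z=1, X=0, Y=0) weight 1/96
  (Z=1, X=0, Y=2) weight 1/96
Group by Y:
  weight(Y=0) = 1/96
  weight(Y=1) = 3/154
  weight(Y=2) = 1/96
  weight(Y=3) = 2/77
Total weight = 1/96 + 3/154 + 1/96 + 2/77 = 35/528
P(Y=0 | obs) = 1/96 / 35/528 = 11/70
P(Y=1 | obs) = 3/154 / 35/528 = 72/245
P(Y=2 | obs) = 1/96 / 35/528 = 11/70
P(Y=3 | obs) = 2/77 / 35/528 = 96/245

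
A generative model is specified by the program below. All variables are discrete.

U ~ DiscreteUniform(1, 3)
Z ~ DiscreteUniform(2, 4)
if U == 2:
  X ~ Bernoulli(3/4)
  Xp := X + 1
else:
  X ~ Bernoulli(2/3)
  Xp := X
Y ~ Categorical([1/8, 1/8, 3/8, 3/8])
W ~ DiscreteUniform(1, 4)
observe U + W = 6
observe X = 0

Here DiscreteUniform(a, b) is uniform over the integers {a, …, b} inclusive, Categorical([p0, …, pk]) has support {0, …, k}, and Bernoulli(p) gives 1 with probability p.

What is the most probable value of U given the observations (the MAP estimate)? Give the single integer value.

argmax_v P(U = v | obs) = 3

Enumerate traces; 24 have nonzero weight after conditioning:
  (U=2, Z=2, X=0, Y=0, W=4) weight 1/1152
  (U=2, Z=2, X=0, Y=1, W=4) weight 1/1152
  (U=2, Z=2, X=0, Y=2, W=4) weight 1/384
  (U=2, Z=2, X=0, Y=3, W=4) weight 1/384
  (U=2, Z=3, X=0, Y=0, W=4) weight 1/1152
  (U=2, Z=3, X=0, Y=1, W=4) weight 1/1152
  (U=2, Z=3, X=0, Y=2, W=4) weight 1/384
  (U=2, Z=3, X=0, Y=3, W=4) weight 1/384
  (U=3, Z=2, X=0, Y=0, W=3) weight 1/864
  … 15 more
Group by U:
  weight(U=2) = 1/48
  weight(U=3) = 1/36
Total weight = 1/48 + 1/36 = 7/144
P(U=2 | obs) = 1/48 / 7/144 = 3/7
P(U=3 | obs) = 1/36 / 7/144 = 4/7
argmax = 3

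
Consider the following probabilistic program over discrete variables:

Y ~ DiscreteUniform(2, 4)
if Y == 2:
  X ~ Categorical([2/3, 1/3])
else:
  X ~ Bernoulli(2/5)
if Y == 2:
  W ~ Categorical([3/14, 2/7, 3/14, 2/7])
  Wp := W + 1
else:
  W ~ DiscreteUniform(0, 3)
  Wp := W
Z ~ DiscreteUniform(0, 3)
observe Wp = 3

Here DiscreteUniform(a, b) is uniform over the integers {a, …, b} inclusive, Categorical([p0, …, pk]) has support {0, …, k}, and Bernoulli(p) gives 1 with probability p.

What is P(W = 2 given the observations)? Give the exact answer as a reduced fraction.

P(W = 2 | obs) = 3/10

Enumerate traces; 24 have nonzero weight after conditioning:
  (Y=2, X=0, W=2, Z=0) weight 1/84
  (Y=2, X=0, W=2, Z=1) weight 1/84
  (Y=2, X=0, W=2, Z=2) weight 1/84
  (Y=2, X=0, W=2, Z=3) weight 1/84
  (Y=2, X=1, W=2, Z=0) weight 1/168
  (Y=2, X=1, W=2, Z=1) weight 1/168
  (Y=2, X=1, W=2, Z=2) weight 1/168
  (Y=2, X=1, W=2, Z=3) weight 1/168
  (Y=3, X=0, W=3, Z=0) weight 1/80
  … 15 more
Group by W:
  weight(W=2) = 1/14
  weight(W=3) = 1/6
Total weight = 1/14 + 1/6 = 5/21
P(W=2 | obs) = 1/14 / 5/21 = 3/10
P(W=3 | obs) = 1/6 / 5/21 = 7/10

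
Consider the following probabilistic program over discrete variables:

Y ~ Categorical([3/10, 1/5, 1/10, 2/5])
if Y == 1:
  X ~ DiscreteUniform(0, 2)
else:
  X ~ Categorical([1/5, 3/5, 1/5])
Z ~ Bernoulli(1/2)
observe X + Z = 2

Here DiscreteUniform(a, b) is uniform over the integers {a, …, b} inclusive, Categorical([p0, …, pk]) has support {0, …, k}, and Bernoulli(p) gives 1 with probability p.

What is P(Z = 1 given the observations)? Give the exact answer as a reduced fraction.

P(Z = 1 | obs) = 41/58

Enumerate traces; 8 have nonzero weight after conditioning:
  (Y=0, X=1, Z=1) weight 9/100
  (Y=0, X=2, Z=0) weight 3/100
  (Y=1, X=1, Z=1) weight 1/30
  (Y=1, X=2, Z=0) weight 1/30
  (Y=2, X=1, Z=1) weight 3/100
  (Y=2, X=2, Z=0) weight 1/100
  (Y=3, X=1, Z=1) weight 3/25
  (Y=3, X=2, Z=0) weight 1/25
Group by Z:
  weight(Z=0) = 17/150
  weight(Z=1) = 41/150
Total weight = 17/150 + 41/150 = 29/75
P(Z=0 | obs) = 17/150 / 29/75 = 17/58
P(Z=1 | obs) = 41/150 / 29/75 = 41/58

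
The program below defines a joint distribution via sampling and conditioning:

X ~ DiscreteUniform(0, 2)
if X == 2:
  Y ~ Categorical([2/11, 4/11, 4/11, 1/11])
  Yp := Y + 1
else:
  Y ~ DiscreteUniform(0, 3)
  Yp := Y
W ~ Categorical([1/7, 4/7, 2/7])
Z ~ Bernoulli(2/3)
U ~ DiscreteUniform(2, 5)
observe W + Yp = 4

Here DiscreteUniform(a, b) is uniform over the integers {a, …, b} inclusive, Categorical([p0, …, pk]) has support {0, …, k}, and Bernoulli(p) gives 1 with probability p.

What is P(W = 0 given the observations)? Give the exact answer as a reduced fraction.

P(W = 0 | obs) = 1/58

Enumerate traces; 56 have nonzero weight after conditioning:
  (X=0, Y=2, W=2, Z=0, U=2) weight 1/504
  (X=0, Y=2, W=2, Z=0, U=3) weight 1/504
  (X=0, Y=2, W=2, Z=0, U=4) weight 1/504
  (X=0, Y=2, W=2, Z=0, U=5) weight 1/504
  (X=0, Y=2, W=2, Z=1, U=2) weight 1/252
  (X=0, Y=2, W=2, Z=1, U=3) weight 1/252
  (X=0, Y=2, W=2, Z=1, U=4) weight 1/252
  (X=0, Y=2, W=2, Z=1, U=5) weight 1/252
  (X=0, Y=3, W=1, Z=0, U=2) weight 1/252
  (X=2, Y=3, W=0, Z=0, U=2) weight 1/2772
  … 46 more
Group by W:
  weight(W=0) = 1/231
  weight(W=1) = 38/231
  weight(W=2) = 19/231
Total weight = 1/231 + 38/231 + 19/231 = 58/231
P(W=0 | obs) = 1/231 / 58/231 = 1/58
P(W=1 | obs) = 38/231 / 58/231 = 19/29
P(W=2 | obs) = 19/231 / 58/231 = 19/58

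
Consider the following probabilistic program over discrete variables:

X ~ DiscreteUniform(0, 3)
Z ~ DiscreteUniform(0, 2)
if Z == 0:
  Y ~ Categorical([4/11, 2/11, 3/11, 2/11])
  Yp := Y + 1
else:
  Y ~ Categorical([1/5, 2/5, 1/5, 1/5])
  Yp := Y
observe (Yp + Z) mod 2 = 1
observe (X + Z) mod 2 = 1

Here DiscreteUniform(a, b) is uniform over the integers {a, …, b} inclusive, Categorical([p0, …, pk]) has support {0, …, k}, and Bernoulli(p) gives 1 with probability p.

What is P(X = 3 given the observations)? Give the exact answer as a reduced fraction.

Enumerate traces; 12 have nonzero weight after conditioning:
  (X=0, Z=1, Y=0) weight 1/60
  (X=0, Z=1, Y=2) weight 1/60
  (X=1, Z=0, Y=0) weight 1/33
  (X=1, Z=0, Y=2) weight 1/44
  (X=1, Z=2, Y=1) weight 1/30
  (X=1, Z=2, Y=3) weight 1/60
  (X=2, Z=1, Y=0) weight 1/60
  (X=2, Z=1, Y=2) weight 1/60
  (X=3, Z=0, Y=0) weight 1/33
  … 3 more
Group by X:
  weight(X=0) = 1/30
  weight(X=1) = 17/165
  weight(X=2) = 1/30
  weight(X=3) = 17/165
Total weight = 1/30 + 17/165 + 1/30 + 17/165 = 3/11
P(X=0 | obs) = 1/30 / 3/11 = 11/90
P(X=1 | obs) = 17/165 / 3/11 = 17/45
P(X=2 | obs) = 1/30 / 3/11 = 11/90
P(X=3 | obs) = 17/165 / 3/11 = 17/45

P(X = 3 | obs) = 17/45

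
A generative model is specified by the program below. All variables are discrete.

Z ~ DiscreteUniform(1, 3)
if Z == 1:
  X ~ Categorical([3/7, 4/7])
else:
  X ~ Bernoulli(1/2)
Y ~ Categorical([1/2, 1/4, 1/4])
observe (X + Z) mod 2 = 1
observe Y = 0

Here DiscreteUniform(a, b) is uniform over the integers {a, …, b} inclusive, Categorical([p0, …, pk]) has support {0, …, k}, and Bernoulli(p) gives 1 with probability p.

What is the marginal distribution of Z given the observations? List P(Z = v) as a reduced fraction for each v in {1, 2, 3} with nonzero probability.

Enumerate traces; 3 have nonzero weight after conditioning:
  (Z=1, X=0, Y=0) weight 1/14
  (Z=2, X=1, Y=0) weight 1/12
  (Z=3, X=0, Y=0) weight 1/12
Group by Z:
  weight(Z=1) = 1/14
  weight(Z=2) = 1/12
  weight(Z=3) = 1/12
Total weight = 1/14 + 1/12 + 1/12 = 5/21
P(Z=1 | obs) = 1/14 / 5/21 = 3/10
P(Z=2 | obs) = 1/12 / 5/21 = 7/20
P(Z=3 | obs) = 1/12 / 5/21 = 7/20

P(Z=1) = 3/10, P(Z=2) = 7/20, P(Z=3) = 7/20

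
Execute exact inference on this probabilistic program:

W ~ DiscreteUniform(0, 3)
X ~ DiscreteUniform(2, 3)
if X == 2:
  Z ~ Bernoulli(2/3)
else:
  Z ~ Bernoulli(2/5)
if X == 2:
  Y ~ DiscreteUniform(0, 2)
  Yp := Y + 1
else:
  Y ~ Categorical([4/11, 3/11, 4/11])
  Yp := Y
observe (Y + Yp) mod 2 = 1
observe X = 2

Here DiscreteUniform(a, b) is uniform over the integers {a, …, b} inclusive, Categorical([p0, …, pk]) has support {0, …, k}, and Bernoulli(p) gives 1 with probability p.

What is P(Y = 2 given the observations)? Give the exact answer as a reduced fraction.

P(Y = 2 | obs) = 1/3

Enumerate traces; 24 have nonzero weight after conditioning:
  (W=0, X=2, Z=0, Y=0) weight 1/72
  (W=0, X=2, Z=0, Y=1) weight 1/72
  (W=0, X=2, Z=0, Y=2) weight 1/72
  (W=0, X=2, Z=1, Y=0) weight 1/36
  (W=0, X=2, Z=1, Y=1) weight 1/36
  (W=0, X=2, Z=1, Y=2) weight 1/36
  (W=1, X=2, Z=0, Y=0) weight 1/72
  (W=1, X=2, Z=0, Y=1) weight 1/72
  … 16 more
Group by Y:
  weight(Y=0) = 1/6
  weight(Y=1) = 1/6
  weight(Y=2) = 1/6
Total weight = 1/6 + 1/6 + 1/6 = 1/2
P(Y=0 | obs) = 1/6 / 1/2 = 1/3
P(Y=1 | obs) = 1/6 / 1/2 = 1/3
P(Y=2 | obs) = 1/6 / 1/2 = 1/3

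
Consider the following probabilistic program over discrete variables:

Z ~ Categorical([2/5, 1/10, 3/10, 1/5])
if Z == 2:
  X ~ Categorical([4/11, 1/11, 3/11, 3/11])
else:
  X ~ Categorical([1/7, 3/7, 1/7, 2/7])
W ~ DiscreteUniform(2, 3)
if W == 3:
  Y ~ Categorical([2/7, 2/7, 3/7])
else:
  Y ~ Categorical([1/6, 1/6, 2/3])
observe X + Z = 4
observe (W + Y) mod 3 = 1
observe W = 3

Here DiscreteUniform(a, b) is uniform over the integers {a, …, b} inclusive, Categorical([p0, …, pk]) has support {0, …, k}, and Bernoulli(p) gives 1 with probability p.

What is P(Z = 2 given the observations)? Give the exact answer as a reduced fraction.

Enumerate traces; 3 have nonzero weight after conditioning:
  (Z=1, X=3, W=3, Y=1) weight 1/245
  (Z=2, X=2, W=3, Y=1) weight 9/770
  (Z=3, X=1, W=3, Y=1) weight 3/245
Group by Z:
  weight(Z=1) = 1/245
  weight(Z=2) = 9/770
  weight(Z=3) = 3/245
Total weight = 1/245 + 9/770 + 3/245 = 151/5390
P(Z=1 | obs) = 1/245 / 151/5390 = 22/151
P(Z=2 | obs) = 9/770 / 151/5390 = 63/151
P(Z=3 | obs) = 3/245 / 151/5390 = 66/151

P(Z = 2 | obs) = 63/151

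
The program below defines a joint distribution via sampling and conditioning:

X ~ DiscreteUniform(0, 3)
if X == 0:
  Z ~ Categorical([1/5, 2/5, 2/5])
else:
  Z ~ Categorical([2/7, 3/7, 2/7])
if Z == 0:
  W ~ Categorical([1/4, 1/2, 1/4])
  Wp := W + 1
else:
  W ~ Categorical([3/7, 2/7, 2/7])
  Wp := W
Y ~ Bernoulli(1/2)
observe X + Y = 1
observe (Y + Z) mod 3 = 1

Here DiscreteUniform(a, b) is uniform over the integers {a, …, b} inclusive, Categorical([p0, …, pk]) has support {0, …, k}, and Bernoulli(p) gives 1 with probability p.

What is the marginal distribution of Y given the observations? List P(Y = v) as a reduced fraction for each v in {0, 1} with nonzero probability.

P(Y=0) = 15/22, P(Y=1) = 7/22

Enumerate traces; 6 have nonzero weight after conditioning:
  (X=0, Z=0, W=0, Y=1) weight 1/160
  (X=0, Z=0, W=1, Y=1) weight 1/80
  (X=0, Z=0, W=2, Y=1) weight 1/160
  (X=1, Z=1, W=0, Y=0) weight 9/392
  (X=1, Z=1, W=1, Y=0) weight 3/196
  (X=1, Z=1, W=2, Y=0) weight 3/196
Group by Y:
  weight(Y=0) = 3/56
  weight(Y=1) = 1/40
Total weight = 3/56 + 1/40 = 11/140
P(Y=0 | obs) = 3/56 / 11/140 = 15/22
P(Y=1 | obs) = 1/40 / 11/140 = 7/22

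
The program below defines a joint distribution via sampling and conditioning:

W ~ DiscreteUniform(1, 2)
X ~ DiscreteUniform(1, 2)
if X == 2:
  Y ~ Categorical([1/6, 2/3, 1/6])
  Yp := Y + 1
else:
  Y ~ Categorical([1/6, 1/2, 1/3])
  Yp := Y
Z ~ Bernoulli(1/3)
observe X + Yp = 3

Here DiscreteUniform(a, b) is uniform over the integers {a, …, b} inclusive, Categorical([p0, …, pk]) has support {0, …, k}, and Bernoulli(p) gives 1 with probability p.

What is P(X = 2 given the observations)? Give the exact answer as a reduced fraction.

Enumerate traces; 8 have nonzero weight after conditioning:
  (W=1, X=1, Y=2, Z=0) weight 1/18
  (W=1, X=1, Y=2, Z=1) weight 1/36
  (W=1, X=2, Y=0, Z=0) weight 1/36
  (W=1, X=2, Y=0, Z=1) weight 1/72
  (W=2, X=1, Y=2, Z=0) weight 1/18
  (W=2, X=1, Y=2, Z=1) weight 1/36
  (W=2, X=2, Y=0, Z=0) weight 1/36
  (W=2, X=2, Y=0, Z=1) weight 1/72
Group by X:
  weight(X=1) = 1/6
  weight(X=2) = 1/12
Total weight = 1/6 + 1/12 = 1/4
P(X=1 | obs) = 1/6 / 1/4 = 2/3
P(X=2 | obs) = 1/12 / 1/4 = 1/3

P(X = 2 | obs) = 1/3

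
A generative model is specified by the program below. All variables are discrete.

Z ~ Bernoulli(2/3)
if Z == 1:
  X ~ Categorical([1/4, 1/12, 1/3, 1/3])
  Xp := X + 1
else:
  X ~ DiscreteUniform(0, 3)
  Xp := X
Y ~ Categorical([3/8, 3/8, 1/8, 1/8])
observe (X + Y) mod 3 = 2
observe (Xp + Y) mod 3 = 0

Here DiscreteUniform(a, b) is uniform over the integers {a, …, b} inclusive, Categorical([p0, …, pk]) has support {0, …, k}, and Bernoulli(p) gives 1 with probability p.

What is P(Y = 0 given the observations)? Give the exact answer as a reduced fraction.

Enumerate traces; 5 have nonzero weight after conditioning:
  (Z=1, X=0, Y=2) weight 1/48
  (Z=1, X=1, Y=1) weight 1/48
  (Z=1, X=2, Y=0) weight 1/12
  (Z=1, X=2, Y=3) weight 1/36
  (Z=1, X=3, Y=2) weight 1/36
Group by Y:
  weight(Y=0) = 1/12
  weight(Y=1) = 1/48
  weight(Y=2) = 7/144
  weight(Y=3) = 1/36
Total weight = 1/12 + 1/48 + 7/144 + 1/36 = 13/72
P(Y=0 | obs) = 1/12 / 13/72 = 6/13
P(Y=1 | obs) = 1/48 / 13/72 = 3/26
P(Y=2 | obs) = 7/144 / 13/72 = 7/26
P(Y=3 | obs) = 1/36 / 13/72 = 2/13

P(Y = 0 | obs) = 6/13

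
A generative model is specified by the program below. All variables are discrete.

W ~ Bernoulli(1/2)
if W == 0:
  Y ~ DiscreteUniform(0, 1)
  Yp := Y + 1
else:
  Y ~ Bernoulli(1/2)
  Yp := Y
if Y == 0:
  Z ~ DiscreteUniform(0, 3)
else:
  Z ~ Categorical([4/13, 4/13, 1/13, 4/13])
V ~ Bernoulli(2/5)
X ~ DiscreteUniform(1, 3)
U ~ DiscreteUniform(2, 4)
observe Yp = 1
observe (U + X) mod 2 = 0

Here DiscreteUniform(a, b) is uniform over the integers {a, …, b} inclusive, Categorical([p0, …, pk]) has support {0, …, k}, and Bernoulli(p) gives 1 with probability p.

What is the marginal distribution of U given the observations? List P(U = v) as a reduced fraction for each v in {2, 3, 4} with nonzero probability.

P(U=2) = 1/4, P(U=3) = 1/2, P(U=4) = 1/4

Enumerate traces; 64 have nonzero weight after conditioning:
  (W=0, Y=0, Z=0, V=0, X=1, U=3) weight 1/240
  (W=0, Y=0, Z=0, V=0, X=2, U=2) weight 1/240
  (W=0, Y=0, Z=0, V=0, X=2, U=4) weight 1/240
  (W=0, Y=0, Z=0, V=0, X=3, U=3) weight 1/240
  (W=0, Y=0, Z=0, V=1, X=1, U=3) weight 1/360
  (W=0, Y=0, Z=0, V=1, X=2, U=2) weight 1/360
  (W=0, Y=0, Z=0, V=1, X=2, U=4) weight 1/360
  (W=0, Y=0, Z=0, V=1, X=3, U=3) weight 1/360
  … 56 more
Group by U:
  weight(U=2) = 1/18
  weight(U=3) = 1/9
  weight(U=4) = 1/18
Total weight = 1/18 + 1/9 + 1/18 = 2/9
P(U=2 | obs) = 1/18 / 2/9 = 1/4
P(U=3 | obs) = 1/9 / 2/9 = 1/2
P(U=4 | obs) = 1/18 / 2/9 = 1/4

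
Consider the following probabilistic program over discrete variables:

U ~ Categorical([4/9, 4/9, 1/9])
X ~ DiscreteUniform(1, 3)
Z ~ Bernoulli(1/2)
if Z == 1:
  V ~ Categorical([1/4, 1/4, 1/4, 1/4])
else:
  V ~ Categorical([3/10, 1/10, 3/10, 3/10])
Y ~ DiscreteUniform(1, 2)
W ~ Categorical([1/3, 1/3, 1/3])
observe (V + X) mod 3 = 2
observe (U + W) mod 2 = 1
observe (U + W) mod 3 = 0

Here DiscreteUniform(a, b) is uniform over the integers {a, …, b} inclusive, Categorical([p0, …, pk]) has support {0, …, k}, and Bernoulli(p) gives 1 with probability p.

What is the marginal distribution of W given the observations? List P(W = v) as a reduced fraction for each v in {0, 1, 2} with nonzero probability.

Enumerate traces; 32 have nonzero weight after conditioning:
  (U=1, X=1, Z=0, V=1, Y=1, W=2) weight 1/810
  (U=1, X=1, Z=0, V=1, Y=2, W=2) weight 1/810
  (U=1, X=1, Z=1, V=1, Y=1, W=2) weight 1/324
  (U=1, X=1, Z=1, V=1, Y=2, W=2) weight 1/324
  (U=1, X=2, Z=0, V=0, Y=1, W=2) weight 1/270
  (U=1, X=2, Z=0, V=0, Y=2, W=2) weight 1/270
  (U=1, X=2, Z=0, V=3, Y=1, W=2) weight 1/270
  (U=1, X=2, Z=0, V=3, Y=2, W=2) weight 1/270
  (U=2, X=1, Z=0, V=1, Y=1, W=1) weight 1/3240
  … 23 more
Group by W:
  weight(W=1) = 1/81
  weight(W=2) = 4/81
Total weight = 1/81 + 4/81 = 5/81
P(W=1 | obs) = 1/81 / 5/81 = 1/5
P(W=2 | obs) = 4/81 / 5/81 = 4/5

P(W=1) = 1/5, P(W=2) = 4/5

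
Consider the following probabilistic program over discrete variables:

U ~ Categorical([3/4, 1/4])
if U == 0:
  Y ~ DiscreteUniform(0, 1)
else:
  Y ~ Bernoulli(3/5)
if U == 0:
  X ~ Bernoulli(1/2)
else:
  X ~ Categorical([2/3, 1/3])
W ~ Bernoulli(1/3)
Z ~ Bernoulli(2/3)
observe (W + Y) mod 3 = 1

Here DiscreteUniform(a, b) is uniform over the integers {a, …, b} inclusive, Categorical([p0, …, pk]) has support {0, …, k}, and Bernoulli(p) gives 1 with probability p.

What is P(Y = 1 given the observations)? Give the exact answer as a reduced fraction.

Enumerate traces; 16 have nonzero weight after conditioning:
  (U=0, Y=0, X=0, W=1, Z=0) weight 1/48
  (U=0, Y=0, X=0, W=1, Z=1) weight 1/24
  (U=0, Y=0, X=1, W=1, Z=0) weight 1/48
  (U=0, Y=0, X=1, W=1, Z=1) weight 1/24
  (U=0, Y=1, X=0, W=0, Z=0) weight 1/24
  (U=0, Y=1, X=0, W=0, Z=1) weight 1/12
  (U=0, Y=1, X=1, W=0, Z=0) weight 1/24
  (U=0, Y=1, X=1, W=0, Z=1) weight 1/12
  … 8 more
Group by Y:
  weight(Y=0) = 19/120
  weight(Y=1) = 7/20
Total weight = 19/120 + 7/20 = 61/120
P(Y=0 | obs) = 19/120 / 61/120 = 19/61
P(Y=1 | obs) = 7/20 / 61/120 = 42/61

P(Y = 1 | obs) = 42/61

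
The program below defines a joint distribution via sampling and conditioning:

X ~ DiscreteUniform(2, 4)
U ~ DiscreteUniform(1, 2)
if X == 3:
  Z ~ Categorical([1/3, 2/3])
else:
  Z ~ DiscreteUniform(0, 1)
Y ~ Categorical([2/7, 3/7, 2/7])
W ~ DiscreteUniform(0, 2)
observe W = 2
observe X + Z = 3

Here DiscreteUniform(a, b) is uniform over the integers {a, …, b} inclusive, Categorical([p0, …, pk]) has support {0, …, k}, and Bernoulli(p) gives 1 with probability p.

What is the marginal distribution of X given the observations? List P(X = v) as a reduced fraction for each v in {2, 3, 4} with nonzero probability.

P(X=2) = 3/5, P(X=3) = 2/5

Enumerate traces; 12 have nonzero weight after conditioning:
  (X=2, U=1, Z=1, Y=0, W=2) weight 1/126
  (X=2, U=1, Z=1, Y=1, W=2) weight 1/84
  (X=2, U=1, Z=1, Y=2, W=2) weight 1/126
  (X=2, U=2, Z=1, Y=0, W=2) weight 1/126
  (X=2, U=2, Z=1, Y=1, W=2) weight 1/84
  (X=2, U=2, Z=1, Y=2, W=2) weight 1/126
  (X=3, U=1, Z=0, Y=0, W=2) weight 1/189
  (X=3, U=1, Z=0, Y=1, W=2) weight 1/126
  … 4 more
Group by X:
  weight(X=2) = 1/18
  weight(X=3) = 1/27
Total weight = 1/18 + 1/27 = 5/54
P(X=2 | obs) = 1/18 / 5/54 = 3/5
P(X=3 | obs) = 1/27 / 5/54 = 2/5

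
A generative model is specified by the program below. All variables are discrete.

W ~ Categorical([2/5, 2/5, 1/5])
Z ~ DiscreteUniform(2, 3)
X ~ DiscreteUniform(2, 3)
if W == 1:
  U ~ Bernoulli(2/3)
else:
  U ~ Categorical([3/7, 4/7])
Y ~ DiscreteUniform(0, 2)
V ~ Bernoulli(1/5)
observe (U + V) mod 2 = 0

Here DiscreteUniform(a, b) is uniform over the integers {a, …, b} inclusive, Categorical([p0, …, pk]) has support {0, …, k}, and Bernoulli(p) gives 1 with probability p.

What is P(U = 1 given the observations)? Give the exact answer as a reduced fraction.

Enumerate traces; 72 have nonzero weight after conditioning:
  (W=0, Z=2, X=2, U=0, Y=0, V=0) weight 2/175
  (W=0, Z=2, X=2, U=0, Y=1, V=0) weight 2/175
  (W=0, Z=2, X=2, U=0, Y=2, V=0) weight 2/175
  (W=0, Z=2, X=2, U=1, Y=0, V=1) weight 2/525
  (W=0, Z=2, X=2, U=1, Y=1, V=1) weight 2/525
  (W=0, Z=2, X=2, U=1, Y=2, V=1) weight 2/525
  (W=0, Z=2, X=3, U=0, Y=0, V=0) weight 2/175
  (W=0, Z=2, X=3, U=0, Y=1, V=0) weight 2/175
  … 64 more
Group by U:
  weight(U=0) = 164/525
  weight(U=1) = 64/525
Total weight = 164/525 + 64/525 = 76/175
P(U=0 | obs) = 164/525 / 76/175 = 41/57
P(U=1 | obs) = 64/525 / 76/175 = 16/57

P(U = 1 | obs) = 16/57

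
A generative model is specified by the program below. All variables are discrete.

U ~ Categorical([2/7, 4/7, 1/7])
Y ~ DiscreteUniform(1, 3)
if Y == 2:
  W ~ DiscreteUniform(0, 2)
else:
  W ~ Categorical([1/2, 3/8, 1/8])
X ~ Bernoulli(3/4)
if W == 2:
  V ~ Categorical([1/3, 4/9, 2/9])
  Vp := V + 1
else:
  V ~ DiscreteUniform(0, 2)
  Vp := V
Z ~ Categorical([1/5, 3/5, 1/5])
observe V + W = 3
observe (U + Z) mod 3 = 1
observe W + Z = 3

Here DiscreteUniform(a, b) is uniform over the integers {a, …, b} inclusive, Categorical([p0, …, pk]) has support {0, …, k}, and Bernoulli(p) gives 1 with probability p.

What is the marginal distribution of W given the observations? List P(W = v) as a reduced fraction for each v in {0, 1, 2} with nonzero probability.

Enumerate traces; 12 have nonzero weight after conditioning:
  (U=0, Y=1, W=2, X=0, V=1, Z=1) weight 1/1260
  (U=0, Y=1, W=2, X=1, V=1, Z=1) weight 1/420
  (U=0, Y=2, W=2, X=0, V=1, Z=1) weight 2/945
  (U=0, Y=2, W=2, X=1, V=1, Z=1) weight 2/315
  (U=0, Y=3, W=2, X=0, V=1, Z=1) weight 1/1260
  (U=0, Y=3, W=2, X=1, V=1, Z=1) weight 1/420
  (U=2, Y=1, W=1, X=0, V=2, Z=2) weight 1/3360
  (U=2, Y=1, W=1, X=1, V=2, Z=2) weight 1/1120
  … 4 more
Group by W:
  weight(W=1) = 13/3780
  weight(W=2) = 2/135
Total weight = 13/3780 + 2/135 = 23/1260
P(W=1 | obs) = 13/3780 / 23/1260 = 13/69
P(W=2 | obs) = 2/135 / 23/1260 = 56/69

P(W=1) = 13/69, P(W=2) = 56/69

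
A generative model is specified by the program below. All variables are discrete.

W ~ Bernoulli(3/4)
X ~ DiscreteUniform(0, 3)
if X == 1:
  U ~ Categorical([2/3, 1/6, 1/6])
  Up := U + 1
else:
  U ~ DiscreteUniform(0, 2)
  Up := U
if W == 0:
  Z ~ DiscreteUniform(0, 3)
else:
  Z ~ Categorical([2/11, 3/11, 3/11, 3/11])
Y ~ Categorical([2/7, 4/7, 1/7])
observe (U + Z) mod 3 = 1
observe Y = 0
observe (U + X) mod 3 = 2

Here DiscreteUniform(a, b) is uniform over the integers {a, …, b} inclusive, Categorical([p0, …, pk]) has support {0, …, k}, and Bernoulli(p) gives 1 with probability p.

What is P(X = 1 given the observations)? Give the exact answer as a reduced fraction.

P(X = 1 | obs) = 41/182

Enumerate traces; 10 have nonzero weight after conditioning:
  (W=0, X=0, U=2, Z=2, Y=0) weight 1/672
  (W=0, X=1, U=1, Z=0, Y=0) weight 1/1344
  (W=0, X=1, U=1, Z=3, Y=0) weight 1/1344
  (W=0, X=2, U=0, Z=1, Y=0) weight 1/672
  (W=0, X=3, U=2, Z=2, Y=0) weight 1/672
  (W=1, X=0, U=2, Z=2, Y=0) weight 3/616
  (W=1, X=1, U=1, Z=0, Y=0) weight 1/616
  (W=1, X=1, U=1, Z=3, Y=0) weight 3/1232
  … 2 more
Group by X:
  weight(X=0) = 47/7392
  weight(X=1) = 41/7392
  weight(X=2) = 47/7392
  weight(X=3) = 47/7392
Total weight = 47/7392 + 41/7392 + 47/7392 + 47/7392 = 13/528
P(X=0 | obs) = 47/7392 / 13/528 = 47/182
P(X=1 | obs) = 41/7392 / 13/528 = 41/182
P(X=2 | obs) = 47/7392 / 13/528 = 47/182
P(X=3 | obs) = 47/7392 / 13/528 = 47/182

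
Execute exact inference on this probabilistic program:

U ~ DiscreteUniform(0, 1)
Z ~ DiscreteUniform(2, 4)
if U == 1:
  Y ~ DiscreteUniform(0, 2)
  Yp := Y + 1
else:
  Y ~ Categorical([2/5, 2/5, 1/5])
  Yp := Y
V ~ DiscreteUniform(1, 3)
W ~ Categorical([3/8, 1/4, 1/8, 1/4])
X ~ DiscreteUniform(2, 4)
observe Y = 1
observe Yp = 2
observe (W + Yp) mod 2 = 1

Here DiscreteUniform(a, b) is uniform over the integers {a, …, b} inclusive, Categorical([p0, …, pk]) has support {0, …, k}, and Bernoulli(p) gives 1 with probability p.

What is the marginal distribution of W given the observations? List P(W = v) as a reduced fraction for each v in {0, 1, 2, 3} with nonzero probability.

P(W=1) = 1/2, P(W=3) = 1/2

Enumerate traces; 54 have nonzero weight after conditioning:
  (U=1, Z=2, Y=1, V=1, W=1, X=2) weight 1/648
  (U=1, Z=2, Y=1, V=1, W=1, X=3) weight 1/648
  (U=1, Z=2, Y=1, V=1, W=1, X=4) weight 1/648
  (U=1, Z=2, Y=1, V=1, W=3, X=2) weight 1/648
  (U=1, Z=2, Y=1, V=1, W=3, X=3) weight 1/648
  (U=1, Z=2, Y=1, V=1, W=3, X=4) weight 1/648
  (U=1, Z=2, Y=1, V=2, W=1, X=2) weight 1/648
  (U=1, Z=2, Y=1, V=2, W=1, X=3) weight 1/648
  … 46 more
Group by W:
  weight(W=1) = 1/24
  weight(W=3) = 1/24
Total weight = 1/24 + 1/24 = 1/12
P(W=1 | obs) = 1/24 / 1/12 = 1/2
P(W=3 | obs) = 1/24 / 1/12 = 1/2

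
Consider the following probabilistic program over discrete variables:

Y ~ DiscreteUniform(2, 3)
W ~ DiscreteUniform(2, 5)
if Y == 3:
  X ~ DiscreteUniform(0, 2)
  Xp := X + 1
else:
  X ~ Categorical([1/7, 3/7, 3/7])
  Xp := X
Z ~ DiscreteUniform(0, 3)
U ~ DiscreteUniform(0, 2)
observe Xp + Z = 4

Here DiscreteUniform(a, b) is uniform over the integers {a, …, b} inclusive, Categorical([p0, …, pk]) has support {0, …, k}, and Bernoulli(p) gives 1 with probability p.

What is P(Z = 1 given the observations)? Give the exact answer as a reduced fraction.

Enumerate traces; 60 have nonzero weight after conditioning:
  (Y=2, W=2, X=1, Z=3, U=0) weight 1/224
  (Y=2, W=2, X=1, Z=3, U=1) weight 1/224
  (Y=2, W=2, X=1, Z=3, U=2) weight 1/224
  (Y=2, W=2, X=2, Z=2, U=0) weight 1/224
  (Y=2, W=2, X=2, Z=2, U=1) weight 1/224
  (Y=2, W=2, X=2, Z=2, U=2) weight 1/224
  (Y=2, W=3, X=1, Z=3, U=0) weight 1/224
  (Y=2, W=3, X=1, Z=3, U=1) weight 1/224
  (Y=3, W=2, X=2, Z=1, U=0) weight 1/288
  … 51 more
Group by Z:
  weight(Z=1) = 1/24
  weight(Z=2) = 2/21
  weight(Z=3) = 2/21
Total weight = 1/24 + 2/21 + 2/21 = 13/56
P(Z=1 | obs) = 1/24 / 13/56 = 7/39
P(Z=2 | obs) = 2/21 / 13/56 = 16/39
P(Z=3 | obs) = 2/21 / 13/56 = 16/39

P(Z = 1 | obs) = 7/39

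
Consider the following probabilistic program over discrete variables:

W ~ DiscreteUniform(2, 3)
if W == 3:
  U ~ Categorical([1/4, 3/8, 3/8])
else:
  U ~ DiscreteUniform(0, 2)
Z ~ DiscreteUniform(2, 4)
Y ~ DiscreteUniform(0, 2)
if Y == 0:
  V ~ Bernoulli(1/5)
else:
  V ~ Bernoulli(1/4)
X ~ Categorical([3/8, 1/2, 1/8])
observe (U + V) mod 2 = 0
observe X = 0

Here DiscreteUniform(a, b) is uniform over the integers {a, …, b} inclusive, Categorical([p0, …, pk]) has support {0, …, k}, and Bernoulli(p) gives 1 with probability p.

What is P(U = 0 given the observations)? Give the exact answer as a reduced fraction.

P(U = 0 | obs) = 161/416

Enumerate traces; 54 have nonzero weight after conditioning:
  (W=2, U=0, Z=2, Y=0, V=0, X=0) weight 1/180
  (W=2, U=0, Z=2, Y=1, V=0, X=0) weight 1/192
  (W=2, U=0, Z=2, Y=2, V=0, X=0) weight 1/192
  (W=2, U=0, Z=3, Y=0, V=0, X=0) weight 1/180
  (W=2, U=0, Z=3, Y=1, V=0, X=0) weight 1/192
  (W=2, U=0, Z=3, Y=2, V=0, X=0) weight 1/192
  (W=2, U=0, Z=4, Y=0, V=0, X=0) weight 1/180
  (W=2, U=0, Z=4, Y=1, V=0, X=0) weight 1/192
  (W=2, U=1, Z=2, Y=0, V=1, X=0) weight 1/720
  (W=2, U=2, Z=2, Y=0, V=0, X=0) weight 1/180
  … 44 more
Group by U:
  weight(U=0) = 161/1920
  weight(U=1) = 119/3840
  weight(U=2) = 391/3840
Total weight = 161/1920 + 119/3840 + 391/3840 = 13/60
P(U=0 | obs) = 161/1920 / 13/60 = 161/416
P(U=1 | obs) = 119/3840 / 13/60 = 119/832
P(U=2 | obs) = 391/3840 / 13/60 = 391/832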